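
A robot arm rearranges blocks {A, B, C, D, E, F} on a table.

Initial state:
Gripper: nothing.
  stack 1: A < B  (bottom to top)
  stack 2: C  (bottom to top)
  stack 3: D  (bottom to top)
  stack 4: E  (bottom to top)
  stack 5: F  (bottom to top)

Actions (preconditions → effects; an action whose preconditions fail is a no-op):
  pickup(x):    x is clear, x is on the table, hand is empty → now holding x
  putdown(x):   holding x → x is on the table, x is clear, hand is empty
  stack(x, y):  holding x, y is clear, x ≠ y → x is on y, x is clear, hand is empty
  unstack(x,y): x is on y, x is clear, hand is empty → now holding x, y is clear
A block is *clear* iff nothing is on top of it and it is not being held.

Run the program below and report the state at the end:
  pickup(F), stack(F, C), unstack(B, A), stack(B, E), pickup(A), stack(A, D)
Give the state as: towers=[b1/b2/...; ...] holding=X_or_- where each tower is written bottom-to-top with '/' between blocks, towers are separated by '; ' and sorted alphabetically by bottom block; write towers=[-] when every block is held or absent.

step 1 (pickup(F)): towers=[A/B; C; D; E] holding=F
step 2 (stack(F, C)): towers=[A/B; C/F; D; E] holding=-
step 3 (unstack(B, A)): towers=[A; C/F; D; E] holding=B
step 4 (stack(B, E)): towers=[A; C/F; D; E/B] holding=-
step 5 (pickup(A)): towers=[C/F; D; E/B] holding=A
step 6 (stack(A, D)): towers=[C/F; D/A; E/B] holding=-

towers=[C/F; D/A; E/B] holding=-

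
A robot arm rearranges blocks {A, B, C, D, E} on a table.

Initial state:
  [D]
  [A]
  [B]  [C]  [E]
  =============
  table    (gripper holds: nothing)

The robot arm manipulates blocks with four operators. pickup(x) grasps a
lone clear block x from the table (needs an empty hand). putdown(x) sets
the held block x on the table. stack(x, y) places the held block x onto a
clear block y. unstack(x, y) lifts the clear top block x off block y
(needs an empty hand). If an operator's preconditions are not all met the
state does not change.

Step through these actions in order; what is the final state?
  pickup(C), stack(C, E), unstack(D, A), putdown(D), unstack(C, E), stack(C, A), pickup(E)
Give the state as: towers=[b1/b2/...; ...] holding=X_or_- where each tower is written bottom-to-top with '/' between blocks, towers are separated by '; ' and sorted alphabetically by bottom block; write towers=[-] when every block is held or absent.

step 1 (pickup(C)): towers=[B/A/D; E] holding=C
step 2 (stack(C, E)): towers=[B/A/D; E/C] holding=-
step 3 (unstack(D, A)): towers=[B/A; E/C] holding=D
step 4 (putdown(D)): towers=[B/A; D; E/C] holding=-
step 5 (unstack(C, E)): towers=[B/A; D; E] holding=C
step 6 (stack(C, A)): towers=[B/A/C; D; E] holding=-
step 7 (pickup(E)): towers=[B/A/C; D] holding=E

towers=[B/A/C; D] holding=E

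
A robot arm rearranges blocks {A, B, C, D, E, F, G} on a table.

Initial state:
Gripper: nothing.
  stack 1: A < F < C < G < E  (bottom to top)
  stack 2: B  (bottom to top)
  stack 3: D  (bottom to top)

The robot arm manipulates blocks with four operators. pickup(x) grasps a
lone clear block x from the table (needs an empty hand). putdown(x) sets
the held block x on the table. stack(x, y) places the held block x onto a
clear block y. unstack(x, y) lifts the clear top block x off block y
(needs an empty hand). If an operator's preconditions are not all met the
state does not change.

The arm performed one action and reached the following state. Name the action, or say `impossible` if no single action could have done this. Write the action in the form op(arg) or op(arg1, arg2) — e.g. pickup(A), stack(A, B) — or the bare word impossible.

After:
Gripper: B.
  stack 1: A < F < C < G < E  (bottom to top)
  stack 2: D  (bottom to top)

target: towers=[A/F/C/G/E; D] holding=B
         pickup(B) → towers=[A/F/C/G/E; D] holding=B  ← match
         pickup(D) → towers=[A/F/C/G/E; B] holding=D
     unstack(E, G) → towers=[A/F/C/G; B; D] holding=E

pickup(B)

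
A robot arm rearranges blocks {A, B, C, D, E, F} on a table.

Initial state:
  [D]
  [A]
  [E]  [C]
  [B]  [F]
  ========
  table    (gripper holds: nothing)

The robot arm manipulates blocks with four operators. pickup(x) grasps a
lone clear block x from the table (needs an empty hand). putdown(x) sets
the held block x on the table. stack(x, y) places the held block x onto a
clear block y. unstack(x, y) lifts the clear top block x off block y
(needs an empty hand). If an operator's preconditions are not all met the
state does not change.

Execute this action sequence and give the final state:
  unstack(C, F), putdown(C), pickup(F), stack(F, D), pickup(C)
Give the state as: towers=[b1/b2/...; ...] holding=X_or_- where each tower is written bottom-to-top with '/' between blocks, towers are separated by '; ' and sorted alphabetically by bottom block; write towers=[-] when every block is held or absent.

towers=[B/E/A/D/F] holding=C

step 1 (unstack(C, F)): towers=[B/E/A/D; F] holding=C
step 2 (putdown(C)): towers=[B/E/A/D; C; F] holding=-
step 3 (pickup(F)): towers=[B/E/A/D; C] holding=F
step 4 (stack(F, D)): towers=[B/E/A/D/F; C] holding=-
step 5 (pickup(C)): towers=[B/E/A/D/F] holding=C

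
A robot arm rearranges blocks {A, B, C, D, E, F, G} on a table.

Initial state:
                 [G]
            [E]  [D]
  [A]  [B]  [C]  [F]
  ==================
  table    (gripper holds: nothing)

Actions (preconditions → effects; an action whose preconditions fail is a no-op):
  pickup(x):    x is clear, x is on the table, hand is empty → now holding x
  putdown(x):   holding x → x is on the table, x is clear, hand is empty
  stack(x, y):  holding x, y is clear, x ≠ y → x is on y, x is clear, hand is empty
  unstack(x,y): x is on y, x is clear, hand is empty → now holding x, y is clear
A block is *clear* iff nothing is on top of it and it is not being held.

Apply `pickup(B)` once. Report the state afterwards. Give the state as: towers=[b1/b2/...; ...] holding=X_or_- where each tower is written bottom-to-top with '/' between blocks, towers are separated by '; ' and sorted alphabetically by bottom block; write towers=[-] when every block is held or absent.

towers=[A; C/E; F/D/G] holding=B

before: towers=[A; B; C/E; F/D/G] holding=-
pre[pickup(B)]: clear(B) ok, ontable(B) ok, handempty ok
all met → apply pickup(B)
after:  towers=[A; C/E; F/D/G] holding=B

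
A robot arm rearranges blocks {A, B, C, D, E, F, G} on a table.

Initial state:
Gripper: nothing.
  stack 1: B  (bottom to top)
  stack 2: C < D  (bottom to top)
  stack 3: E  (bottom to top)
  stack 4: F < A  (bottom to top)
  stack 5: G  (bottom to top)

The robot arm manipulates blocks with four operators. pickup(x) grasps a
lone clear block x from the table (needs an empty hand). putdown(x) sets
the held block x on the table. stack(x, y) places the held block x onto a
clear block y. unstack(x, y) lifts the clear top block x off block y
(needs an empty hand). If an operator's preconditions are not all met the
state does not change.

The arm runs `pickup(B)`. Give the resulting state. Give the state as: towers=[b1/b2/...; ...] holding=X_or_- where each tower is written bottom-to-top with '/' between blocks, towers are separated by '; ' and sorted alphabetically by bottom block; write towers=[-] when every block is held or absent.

before: towers=[B; C/D; E; F/A; G] holding=-
pre[pickup(B)]: clear(B) ok, ontable(B) ok, handempty ok
all met → apply pickup(B)
after:  towers=[C/D; E; F/A; G] holding=B

towers=[C/D; E; F/A; G] holding=B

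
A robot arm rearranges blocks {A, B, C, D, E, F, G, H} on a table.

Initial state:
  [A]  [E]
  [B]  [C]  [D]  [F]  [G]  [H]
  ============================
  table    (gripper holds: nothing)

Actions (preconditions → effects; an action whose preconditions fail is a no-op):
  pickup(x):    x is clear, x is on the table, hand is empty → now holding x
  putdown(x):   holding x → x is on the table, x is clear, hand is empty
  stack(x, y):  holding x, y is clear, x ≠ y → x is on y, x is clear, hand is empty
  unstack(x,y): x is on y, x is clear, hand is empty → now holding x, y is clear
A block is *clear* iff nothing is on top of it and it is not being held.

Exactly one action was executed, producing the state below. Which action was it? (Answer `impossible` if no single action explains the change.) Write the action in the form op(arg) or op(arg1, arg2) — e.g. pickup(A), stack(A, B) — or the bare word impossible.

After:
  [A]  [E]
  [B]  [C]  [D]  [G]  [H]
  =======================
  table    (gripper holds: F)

pickup(F)

target: towers=[B/A; C/E; D; G; H] holding=F
         pickup(G) → towers=[B/A; C/E; D; F; H] holding=G
     unstack(A, B) → towers=[B; C/E; D; F; G; H] holding=A
     unstack(E, C) → towers=[B/A; C; D; F; G; H] holding=E
         pickup(H) → towers=[B/A; C/E; D; F; G] holding=H
         pickup(F) → towers=[B/A; C/E; D; G; H] holding=F  ← match
         pickup(D) → towers=[B/A; C/E; F; G; H] holding=D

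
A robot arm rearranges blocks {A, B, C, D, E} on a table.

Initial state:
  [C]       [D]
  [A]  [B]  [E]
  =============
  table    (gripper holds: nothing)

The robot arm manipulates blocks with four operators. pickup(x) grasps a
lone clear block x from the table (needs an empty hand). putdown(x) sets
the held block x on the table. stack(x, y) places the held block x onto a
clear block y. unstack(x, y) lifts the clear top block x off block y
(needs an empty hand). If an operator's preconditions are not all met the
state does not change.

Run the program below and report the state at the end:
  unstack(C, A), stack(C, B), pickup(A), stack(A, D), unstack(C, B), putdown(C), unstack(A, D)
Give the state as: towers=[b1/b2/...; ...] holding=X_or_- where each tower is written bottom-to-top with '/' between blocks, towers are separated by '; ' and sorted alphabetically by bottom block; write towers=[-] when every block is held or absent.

towers=[B; C; E/D] holding=A

step 1 (unstack(C, A)): towers=[A; B; E/D] holding=C
step 2 (stack(C, B)): towers=[A; B/C; E/D] holding=-
step 3 (pickup(A)): towers=[B/C; E/D] holding=A
step 4 (stack(A, D)): towers=[B/C; E/D/A] holding=-
step 5 (unstack(C, B)): towers=[B; E/D/A] holding=C
step 6 (putdown(C)): towers=[B; C; E/D/A] holding=-
step 7 (unstack(A, D)): towers=[B; C; E/D] holding=A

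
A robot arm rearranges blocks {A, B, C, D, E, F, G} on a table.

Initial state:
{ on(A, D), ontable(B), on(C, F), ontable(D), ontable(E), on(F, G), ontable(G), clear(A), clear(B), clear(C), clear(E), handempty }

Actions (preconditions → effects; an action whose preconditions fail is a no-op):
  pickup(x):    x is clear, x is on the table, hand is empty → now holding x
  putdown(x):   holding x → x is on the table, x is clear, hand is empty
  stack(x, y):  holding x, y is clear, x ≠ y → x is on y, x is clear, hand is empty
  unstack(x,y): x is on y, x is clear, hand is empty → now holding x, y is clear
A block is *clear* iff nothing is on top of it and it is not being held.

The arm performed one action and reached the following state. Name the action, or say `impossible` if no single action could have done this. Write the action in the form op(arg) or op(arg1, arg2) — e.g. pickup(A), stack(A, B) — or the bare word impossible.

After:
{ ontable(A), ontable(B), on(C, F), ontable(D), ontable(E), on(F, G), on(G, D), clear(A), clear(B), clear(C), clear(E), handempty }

impossible

target: towers=[A; B; D/G/F/C; E] holding=-
         pickup(B) → towers=[D/A; E; G/F/C] holding=B
     unstack(A, D) → towers=[B; D; E; G/F/C] holding=A
         pickup(E) → towers=[B; D/A; G/F/C] holding=E
     unstack(C, F) → towers=[B; D/A; E; G/F] holding=C
none of the 4 applicable actions match → impossible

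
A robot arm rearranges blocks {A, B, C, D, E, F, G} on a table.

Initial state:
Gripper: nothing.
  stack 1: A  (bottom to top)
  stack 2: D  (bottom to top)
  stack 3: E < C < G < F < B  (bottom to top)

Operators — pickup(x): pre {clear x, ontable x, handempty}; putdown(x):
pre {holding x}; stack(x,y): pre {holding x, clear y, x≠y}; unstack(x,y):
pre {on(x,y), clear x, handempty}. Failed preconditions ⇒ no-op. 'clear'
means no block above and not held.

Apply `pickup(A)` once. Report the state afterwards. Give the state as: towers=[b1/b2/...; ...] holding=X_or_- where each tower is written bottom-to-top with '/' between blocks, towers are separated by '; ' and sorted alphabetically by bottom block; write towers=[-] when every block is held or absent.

before: towers=[A; D; E/C/G/F/B] holding=-
pre[pickup(A)]: clear(A) ok, ontable(A) ok, handempty ok
all met → apply pickup(A)
after:  towers=[D; E/C/G/F/B] holding=A

towers=[D; E/C/G/F/B] holding=A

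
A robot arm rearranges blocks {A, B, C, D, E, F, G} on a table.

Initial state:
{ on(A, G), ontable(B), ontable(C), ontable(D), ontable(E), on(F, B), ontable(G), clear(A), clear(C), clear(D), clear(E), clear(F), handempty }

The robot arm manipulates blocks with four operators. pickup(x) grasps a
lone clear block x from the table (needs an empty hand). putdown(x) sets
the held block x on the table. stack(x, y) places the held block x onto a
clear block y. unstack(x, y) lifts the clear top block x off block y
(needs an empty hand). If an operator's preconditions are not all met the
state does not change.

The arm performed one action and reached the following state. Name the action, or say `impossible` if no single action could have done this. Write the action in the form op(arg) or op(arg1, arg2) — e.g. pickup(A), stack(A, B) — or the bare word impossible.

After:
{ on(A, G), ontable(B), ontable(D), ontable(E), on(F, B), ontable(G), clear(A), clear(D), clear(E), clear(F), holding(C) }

target: towers=[B/F; D; E; G/A] holding=C
     unstack(F, B) → towers=[B; C; D; E; G/A] holding=F
         pickup(D) → towers=[B/F; C; E; G/A] holding=D
     unstack(A, G) → towers=[B/F; C; D; E; G] holding=A
         pickup(E) → towers=[B/F; C; D; G/A] holding=E
         pickup(C) → towers=[B/F; D; E; G/A] holding=C  ← match

pickup(C)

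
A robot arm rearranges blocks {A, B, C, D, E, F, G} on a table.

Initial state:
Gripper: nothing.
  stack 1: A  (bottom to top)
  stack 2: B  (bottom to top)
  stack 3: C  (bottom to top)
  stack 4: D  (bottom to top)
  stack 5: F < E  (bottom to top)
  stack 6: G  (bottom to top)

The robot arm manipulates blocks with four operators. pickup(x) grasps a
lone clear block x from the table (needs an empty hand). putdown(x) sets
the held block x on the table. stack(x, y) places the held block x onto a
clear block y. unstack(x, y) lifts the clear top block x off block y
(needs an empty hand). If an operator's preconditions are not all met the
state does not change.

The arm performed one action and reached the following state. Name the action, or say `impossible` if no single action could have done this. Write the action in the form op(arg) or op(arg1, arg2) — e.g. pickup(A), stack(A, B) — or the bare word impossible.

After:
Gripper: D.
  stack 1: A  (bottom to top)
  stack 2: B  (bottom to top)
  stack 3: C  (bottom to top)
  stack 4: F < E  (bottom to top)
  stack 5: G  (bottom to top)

pickup(D)

target: towers=[A; B; C; F/E; G] holding=D
         pickup(B) → towers=[A; C; D; F/E; G] holding=B
         pickup(G) → towers=[A; B; C; D; F/E] holding=G
         pickup(D) → towers=[A; B; C; F/E; G] holding=D  ← match
         pickup(A) → towers=[B; C; D; F/E; G] holding=A
     unstack(E, F) → towers=[A; B; C; D; F; G] holding=E
         pickup(C) → towers=[A; B; D; F/E; G] holding=C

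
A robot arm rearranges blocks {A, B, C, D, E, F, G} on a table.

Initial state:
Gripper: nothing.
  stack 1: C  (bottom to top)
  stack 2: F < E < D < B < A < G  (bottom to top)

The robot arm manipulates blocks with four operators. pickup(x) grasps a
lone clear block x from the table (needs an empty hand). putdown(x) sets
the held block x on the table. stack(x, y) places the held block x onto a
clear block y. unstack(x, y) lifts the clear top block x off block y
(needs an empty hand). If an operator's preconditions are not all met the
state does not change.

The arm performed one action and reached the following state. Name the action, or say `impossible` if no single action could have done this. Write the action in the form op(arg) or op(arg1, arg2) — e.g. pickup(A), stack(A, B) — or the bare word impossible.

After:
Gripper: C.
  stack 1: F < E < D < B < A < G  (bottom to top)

pickup(C)

target: towers=[F/E/D/B/A/G] holding=C
     unstack(G, A) → towers=[C; F/E/D/B/A] holding=G
         pickup(C) → towers=[F/E/D/B/A/G] holding=C  ← match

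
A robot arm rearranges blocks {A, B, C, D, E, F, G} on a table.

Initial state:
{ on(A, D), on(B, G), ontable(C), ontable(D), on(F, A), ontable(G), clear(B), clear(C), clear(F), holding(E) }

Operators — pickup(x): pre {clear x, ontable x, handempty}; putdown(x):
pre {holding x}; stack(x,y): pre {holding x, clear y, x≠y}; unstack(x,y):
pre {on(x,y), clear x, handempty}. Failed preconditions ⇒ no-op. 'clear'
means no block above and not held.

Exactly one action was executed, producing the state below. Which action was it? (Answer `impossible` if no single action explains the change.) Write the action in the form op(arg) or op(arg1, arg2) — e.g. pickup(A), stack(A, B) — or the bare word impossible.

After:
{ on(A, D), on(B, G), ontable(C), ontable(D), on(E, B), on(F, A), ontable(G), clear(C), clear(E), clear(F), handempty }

target: towers=[C; D/A/F; G/B/E] holding=-
        putdown(E) → towers=[C; D/A/F; E; G/B] holding=-
       stack(E, B) → towers=[C; D/A/F; G/B/E] holding=-  ← match
       stack(E, F) → towers=[C; D/A/F/E; G/B] holding=-
       stack(E, C) → towers=[C/E; D/A/F; G/B] holding=-

stack(E, B)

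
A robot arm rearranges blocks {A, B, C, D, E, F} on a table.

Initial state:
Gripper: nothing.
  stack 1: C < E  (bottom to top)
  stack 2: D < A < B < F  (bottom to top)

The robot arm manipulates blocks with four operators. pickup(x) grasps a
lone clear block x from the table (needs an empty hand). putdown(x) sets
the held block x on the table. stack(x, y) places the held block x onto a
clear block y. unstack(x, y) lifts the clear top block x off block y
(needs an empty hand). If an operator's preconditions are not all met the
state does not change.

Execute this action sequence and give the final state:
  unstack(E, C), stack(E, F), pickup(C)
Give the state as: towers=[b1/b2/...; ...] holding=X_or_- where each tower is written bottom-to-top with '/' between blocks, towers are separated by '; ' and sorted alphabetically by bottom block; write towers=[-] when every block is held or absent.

towers=[D/A/B/F/E] holding=C

step 1 (unstack(E, C)): towers=[C; D/A/B/F] holding=E
step 2 (stack(E, F)): towers=[C; D/A/B/F/E] holding=-
step 3 (pickup(C)): towers=[D/A/B/F/E] holding=C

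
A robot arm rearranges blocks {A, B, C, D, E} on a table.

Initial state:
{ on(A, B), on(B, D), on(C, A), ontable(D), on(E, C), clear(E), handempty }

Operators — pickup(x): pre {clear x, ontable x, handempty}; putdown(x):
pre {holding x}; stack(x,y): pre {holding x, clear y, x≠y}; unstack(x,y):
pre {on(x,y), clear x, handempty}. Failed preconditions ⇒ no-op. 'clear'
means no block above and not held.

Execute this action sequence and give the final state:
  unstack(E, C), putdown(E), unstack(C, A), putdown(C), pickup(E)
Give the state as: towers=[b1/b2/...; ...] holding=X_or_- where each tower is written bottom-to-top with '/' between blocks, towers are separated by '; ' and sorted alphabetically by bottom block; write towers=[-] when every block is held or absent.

towers=[C; D/B/A] holding=E

step 1 (unstack(E, C)): towers=[D/B/A/C] holding=E
step 2 (putdown(E)): towers=[D/B/A/C; E] holding=-
step 3 (unstack(C, A)): towers=[D/B/A; E] holding=C
step 4 (putdown(C)): towers=[C; D/B/A; E] holding=-
step 5 (pickup(E)): towers=[C; D/B/A] holding=E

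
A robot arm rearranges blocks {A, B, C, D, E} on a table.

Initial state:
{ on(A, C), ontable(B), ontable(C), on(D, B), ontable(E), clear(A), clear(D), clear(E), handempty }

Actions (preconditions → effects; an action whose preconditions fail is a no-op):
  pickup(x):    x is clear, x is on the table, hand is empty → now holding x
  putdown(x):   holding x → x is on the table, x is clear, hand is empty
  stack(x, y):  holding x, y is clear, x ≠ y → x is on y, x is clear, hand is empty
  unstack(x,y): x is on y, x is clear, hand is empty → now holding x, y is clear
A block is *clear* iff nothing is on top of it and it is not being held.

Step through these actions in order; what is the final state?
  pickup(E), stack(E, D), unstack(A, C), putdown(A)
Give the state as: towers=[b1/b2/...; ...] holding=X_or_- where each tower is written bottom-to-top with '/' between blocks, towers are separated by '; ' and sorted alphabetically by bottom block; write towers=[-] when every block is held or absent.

towers=[A; B/D/E; C] holding=-

step 1 (pickup(E)): towers=[B/D; C/A] holding=E
step 2 (stack(E, D)): towers=[B/D/E; C/A] holding=-
step 3 (unstack(A, C)): towers=[B/D/E; C] holding=A
step 4 (putdown(A)): towers=[A; B/D/E; C] holding=-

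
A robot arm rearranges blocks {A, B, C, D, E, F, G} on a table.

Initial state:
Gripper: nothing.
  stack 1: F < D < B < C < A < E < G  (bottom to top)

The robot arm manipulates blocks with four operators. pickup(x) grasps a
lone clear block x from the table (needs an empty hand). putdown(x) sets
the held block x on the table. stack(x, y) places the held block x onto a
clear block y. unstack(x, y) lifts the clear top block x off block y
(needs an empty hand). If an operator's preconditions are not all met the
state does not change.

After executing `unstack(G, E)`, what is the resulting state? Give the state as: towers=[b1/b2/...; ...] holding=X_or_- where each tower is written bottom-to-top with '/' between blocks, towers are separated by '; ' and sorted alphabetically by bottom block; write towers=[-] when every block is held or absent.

before: towers=[F/D/B/C/A/E/G] holding=-
pre[unstack(G, E)]: on(G,E) yes, clear(G) yes, handempty yes
all met → apply unstack(G, E)
after:  towers=[F/D/B/C/A/E] holding=G

towers=[F/D/B/C/A/E] holding=G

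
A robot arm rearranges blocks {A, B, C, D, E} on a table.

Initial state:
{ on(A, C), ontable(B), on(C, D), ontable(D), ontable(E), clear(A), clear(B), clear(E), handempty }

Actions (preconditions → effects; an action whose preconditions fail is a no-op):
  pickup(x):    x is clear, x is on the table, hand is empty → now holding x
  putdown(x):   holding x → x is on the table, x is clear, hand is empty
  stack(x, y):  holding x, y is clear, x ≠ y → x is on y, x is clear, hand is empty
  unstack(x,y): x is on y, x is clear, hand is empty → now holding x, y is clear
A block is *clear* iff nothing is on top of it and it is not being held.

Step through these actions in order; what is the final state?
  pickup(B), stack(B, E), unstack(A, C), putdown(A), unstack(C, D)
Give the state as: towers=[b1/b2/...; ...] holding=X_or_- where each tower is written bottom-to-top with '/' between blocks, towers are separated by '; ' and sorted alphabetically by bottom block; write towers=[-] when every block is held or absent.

towers=[A; D; E/B] holding=C

step 1 (pickup(B)): towers=[D/C/A; E] holding=B
step 2 (stack(B, E)): towers=[D/C/A; E/B] holding=-
step 3 (unstack(A, C)): towers=[D/C; E/B] holding=A
step 4 (putdown(A)): towers=[A; D/C; E/B] holding=-
step 5 (unstack(C, D)): towers=[A; D; E/B] holding=C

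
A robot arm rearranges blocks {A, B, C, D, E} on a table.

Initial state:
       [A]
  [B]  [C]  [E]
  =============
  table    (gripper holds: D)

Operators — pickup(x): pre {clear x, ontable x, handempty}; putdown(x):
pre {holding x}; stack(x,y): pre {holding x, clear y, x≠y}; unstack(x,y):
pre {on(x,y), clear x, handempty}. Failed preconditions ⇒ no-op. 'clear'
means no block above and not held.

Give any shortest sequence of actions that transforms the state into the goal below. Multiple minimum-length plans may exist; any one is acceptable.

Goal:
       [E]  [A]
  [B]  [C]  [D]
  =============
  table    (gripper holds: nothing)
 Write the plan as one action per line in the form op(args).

putdown(D)
unstack(A, C)
stack(A, D)
pickup(E)
stack(E, C)

step 1 (putdown(D)): towers=[B; C/A; D; E] holding=-
step 2 (unstack(A, C)): towers=[B; C; D; E] holding=A
step 3 (stack(A, D)): towers=[B; C; D/A; E] holding=-
step 4 (pickup(E)): towers=[B; C; D/A] holding=E
step 5 (stack(E, C)): towers=[B; C/E; D/A] holding=-
goal check: towers=[B; C/E; D/A] holding=- — reached (length 5, optimal by BFS)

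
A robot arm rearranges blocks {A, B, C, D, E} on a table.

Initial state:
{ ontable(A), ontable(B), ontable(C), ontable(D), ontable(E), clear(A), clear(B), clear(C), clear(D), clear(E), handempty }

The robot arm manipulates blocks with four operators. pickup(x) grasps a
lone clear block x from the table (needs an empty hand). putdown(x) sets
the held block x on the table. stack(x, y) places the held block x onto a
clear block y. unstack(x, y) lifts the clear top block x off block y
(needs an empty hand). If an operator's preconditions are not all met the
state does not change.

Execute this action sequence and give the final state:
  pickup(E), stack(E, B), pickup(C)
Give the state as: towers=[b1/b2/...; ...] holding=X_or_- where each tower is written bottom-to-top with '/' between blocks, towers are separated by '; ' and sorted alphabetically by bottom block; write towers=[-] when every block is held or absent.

towers=[A; B/E; D] holding=C

step 1 (pickup(E)): towers=[A; B; C; D] holding=E
step 2 (stack(E, B)): towers=[A; B/E; C; D] holding=-
step 3 (pickup(C)): towers=[A; B/E; D] holding=C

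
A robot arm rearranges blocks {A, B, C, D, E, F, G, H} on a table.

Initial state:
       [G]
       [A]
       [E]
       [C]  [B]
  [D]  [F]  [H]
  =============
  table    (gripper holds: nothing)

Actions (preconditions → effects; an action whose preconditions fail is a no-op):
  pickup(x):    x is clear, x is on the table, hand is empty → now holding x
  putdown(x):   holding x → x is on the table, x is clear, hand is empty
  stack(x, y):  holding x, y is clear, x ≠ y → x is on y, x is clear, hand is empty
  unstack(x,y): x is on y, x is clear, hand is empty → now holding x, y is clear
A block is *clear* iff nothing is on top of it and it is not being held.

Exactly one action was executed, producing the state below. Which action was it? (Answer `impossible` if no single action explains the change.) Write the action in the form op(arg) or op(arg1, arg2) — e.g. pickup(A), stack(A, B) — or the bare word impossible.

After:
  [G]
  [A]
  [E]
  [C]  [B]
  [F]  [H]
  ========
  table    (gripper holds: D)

target: towers=[F/C/E/A/G; H/B] holding=D
     unstack(G, A) → towers=[D; F/C/E/A; H/B] holding=G
     unstack(B, H) → towers=[D; F/C/E/A/G; H] holding=B
         pickup(D) → towers=[F/C/E/A/G; H/B] holding=D  ← match

pickup(D)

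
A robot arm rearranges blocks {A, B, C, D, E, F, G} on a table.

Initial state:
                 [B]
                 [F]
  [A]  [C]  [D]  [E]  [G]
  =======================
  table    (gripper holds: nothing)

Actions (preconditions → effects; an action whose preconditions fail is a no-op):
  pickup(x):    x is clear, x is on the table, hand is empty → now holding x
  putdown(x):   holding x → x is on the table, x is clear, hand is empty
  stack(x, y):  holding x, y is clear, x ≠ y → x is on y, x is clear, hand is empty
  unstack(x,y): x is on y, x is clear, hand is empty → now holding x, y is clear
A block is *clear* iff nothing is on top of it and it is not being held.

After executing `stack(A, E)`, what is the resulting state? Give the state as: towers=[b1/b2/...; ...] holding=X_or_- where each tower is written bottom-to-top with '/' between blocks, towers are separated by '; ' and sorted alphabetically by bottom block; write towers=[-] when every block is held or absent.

before: towers=[A; C; D; E/F/B; G] holding=-
pre[stack(A, E)]: holding(A) no, clear(E) no, A≠E yes
holding(A), clear(E) unmet → stack(A, E) is a no-op
after:  towers=[A; C; D; E/F/B; G] holding=-

towers=[A; C; D; E/F/B; G] holding=-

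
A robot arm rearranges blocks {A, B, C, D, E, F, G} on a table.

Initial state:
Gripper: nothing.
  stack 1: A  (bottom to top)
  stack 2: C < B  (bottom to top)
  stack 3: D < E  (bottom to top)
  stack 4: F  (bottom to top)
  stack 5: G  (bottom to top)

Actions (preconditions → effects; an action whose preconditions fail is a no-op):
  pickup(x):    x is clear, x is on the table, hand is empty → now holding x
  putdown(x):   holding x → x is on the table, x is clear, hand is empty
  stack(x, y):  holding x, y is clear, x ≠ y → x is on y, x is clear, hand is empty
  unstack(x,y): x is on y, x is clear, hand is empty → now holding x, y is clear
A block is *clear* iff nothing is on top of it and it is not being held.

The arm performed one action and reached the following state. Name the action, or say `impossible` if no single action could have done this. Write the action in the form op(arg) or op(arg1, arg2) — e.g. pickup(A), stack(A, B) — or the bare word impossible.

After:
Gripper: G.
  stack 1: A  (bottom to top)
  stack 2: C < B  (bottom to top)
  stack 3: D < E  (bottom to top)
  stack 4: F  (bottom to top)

target: towers=[A; C/B; D/E; F] holding=G
     unstack(B, C) → towers=[A; C; D/E; F; G] holding=B
         pickup(F) → towers=[A; C/B; D/E; G] holding=F
         pickup(G) → towers=[A; C/B; D/E; F] holding=G  ← match
         pickup(A) → towers=[C/B; D/E; F; G] holding=A
     unstack(E, D) → towers=[A; C/B; D; F; G] holding=E

pickup(G)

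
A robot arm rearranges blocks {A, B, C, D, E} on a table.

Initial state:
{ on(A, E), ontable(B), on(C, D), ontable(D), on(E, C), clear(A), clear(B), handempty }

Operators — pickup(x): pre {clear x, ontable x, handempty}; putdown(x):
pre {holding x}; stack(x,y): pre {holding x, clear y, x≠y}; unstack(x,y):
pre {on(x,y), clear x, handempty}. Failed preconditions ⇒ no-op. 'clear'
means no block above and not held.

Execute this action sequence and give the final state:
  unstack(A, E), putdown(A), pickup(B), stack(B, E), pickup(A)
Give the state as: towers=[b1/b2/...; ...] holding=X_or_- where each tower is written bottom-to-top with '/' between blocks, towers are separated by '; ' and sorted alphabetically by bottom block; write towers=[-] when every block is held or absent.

step 1 (unstack(A, E)): towers=[B; D/C/E] holding=A
step 2 (putdown(A)): towers=[A; B; D/C/E] holding=-
step 3 (pickup(B)): towers=[A; D/C/E] holding=B
step 4 (stack(B, E)): towers=[A; D/C/E/B] holding=-
step 5 (pickup(A)): towers=[D/C/E/B] holding=A

towers=[D/C/E/B] holding=A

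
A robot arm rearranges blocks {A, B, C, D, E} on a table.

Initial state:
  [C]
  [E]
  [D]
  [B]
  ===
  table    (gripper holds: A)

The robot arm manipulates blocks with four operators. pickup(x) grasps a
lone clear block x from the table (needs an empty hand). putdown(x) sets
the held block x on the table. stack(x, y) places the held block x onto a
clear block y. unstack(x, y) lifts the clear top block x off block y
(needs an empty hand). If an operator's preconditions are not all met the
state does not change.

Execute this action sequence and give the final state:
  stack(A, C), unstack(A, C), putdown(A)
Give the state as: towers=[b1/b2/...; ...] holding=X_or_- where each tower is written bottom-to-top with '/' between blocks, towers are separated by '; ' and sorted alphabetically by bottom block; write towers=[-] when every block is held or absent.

step 1 (stack(A, C)): towers=[B/D/E/C/A] holding=-
step 2 (unstack(A, C)): towers=[B/D/E/C] holding=A
step 3 (putdown(A)): towers=[A; B/D/E/C] holding=-

towers=[A; B/D/E/C] holding=-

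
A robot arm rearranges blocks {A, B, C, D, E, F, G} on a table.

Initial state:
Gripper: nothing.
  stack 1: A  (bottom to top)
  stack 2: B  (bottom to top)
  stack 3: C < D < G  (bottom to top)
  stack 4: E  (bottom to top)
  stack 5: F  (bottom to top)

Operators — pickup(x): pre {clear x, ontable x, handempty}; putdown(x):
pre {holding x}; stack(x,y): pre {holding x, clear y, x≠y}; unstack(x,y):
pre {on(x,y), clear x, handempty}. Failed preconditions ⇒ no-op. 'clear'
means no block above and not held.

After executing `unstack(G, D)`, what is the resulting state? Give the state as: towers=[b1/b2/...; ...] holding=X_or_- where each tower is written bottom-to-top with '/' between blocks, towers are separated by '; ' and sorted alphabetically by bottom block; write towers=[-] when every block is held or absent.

towers=[A; B; C/D; E; F] holding=G

before: towers=[A; B; C/D/G; E; F] holding=-
pre[unstack(G, D)]: on(G,D) ok, clear(G) ok, handempty ok
all met → apply unstack(G, D)
after:  towers=[A; B; C/D; E; F] holding=G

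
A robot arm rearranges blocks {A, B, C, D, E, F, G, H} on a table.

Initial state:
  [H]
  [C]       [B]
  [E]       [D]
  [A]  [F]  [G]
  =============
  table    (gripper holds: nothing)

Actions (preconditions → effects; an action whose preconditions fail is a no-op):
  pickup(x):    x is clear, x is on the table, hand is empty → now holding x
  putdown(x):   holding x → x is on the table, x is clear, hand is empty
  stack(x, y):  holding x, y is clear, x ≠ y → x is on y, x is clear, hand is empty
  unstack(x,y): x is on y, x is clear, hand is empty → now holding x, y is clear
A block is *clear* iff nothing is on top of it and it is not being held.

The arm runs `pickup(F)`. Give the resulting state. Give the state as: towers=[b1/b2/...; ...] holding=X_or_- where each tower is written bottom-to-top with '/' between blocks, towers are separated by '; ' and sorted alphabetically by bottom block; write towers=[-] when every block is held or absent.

towers=[A/E/C/H; G/D/B] holding=F

before: towers=[A/E/C/H; F; G/D/B] holding=-
pre[pickup(F)]: clear(F) ok, ontable(F) ok, handempty ok
all met → apply pickup(F)
after:  towers=[A/E/C/H; G/D/B] holding=F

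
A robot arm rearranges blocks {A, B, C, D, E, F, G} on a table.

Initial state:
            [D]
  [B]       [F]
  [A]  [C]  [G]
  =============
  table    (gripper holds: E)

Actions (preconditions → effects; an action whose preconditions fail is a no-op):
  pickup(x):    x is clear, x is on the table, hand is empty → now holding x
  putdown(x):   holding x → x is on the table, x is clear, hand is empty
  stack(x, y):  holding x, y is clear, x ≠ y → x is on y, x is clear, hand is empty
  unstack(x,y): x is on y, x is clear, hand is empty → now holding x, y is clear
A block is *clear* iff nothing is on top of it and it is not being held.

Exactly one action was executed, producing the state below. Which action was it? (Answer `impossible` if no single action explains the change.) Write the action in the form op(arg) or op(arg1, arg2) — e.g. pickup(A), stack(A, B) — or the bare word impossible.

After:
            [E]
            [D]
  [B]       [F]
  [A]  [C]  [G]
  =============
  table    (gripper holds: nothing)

target: towers=[A/B; C; G/F/D/E] holding=-
        putdown(E) → towers=[A/B; C; E; G/F/D] holding=-
       stack(E, B) → towers=[A/B/E; C; G/F/D] holding=-
       stack(E, D) → towers=[A/B; C; G/F/D/E] holding=-  ← match
       stack(E, C) → towers=[A/B; C/E; G/F/D] holding=-

stack(E, D)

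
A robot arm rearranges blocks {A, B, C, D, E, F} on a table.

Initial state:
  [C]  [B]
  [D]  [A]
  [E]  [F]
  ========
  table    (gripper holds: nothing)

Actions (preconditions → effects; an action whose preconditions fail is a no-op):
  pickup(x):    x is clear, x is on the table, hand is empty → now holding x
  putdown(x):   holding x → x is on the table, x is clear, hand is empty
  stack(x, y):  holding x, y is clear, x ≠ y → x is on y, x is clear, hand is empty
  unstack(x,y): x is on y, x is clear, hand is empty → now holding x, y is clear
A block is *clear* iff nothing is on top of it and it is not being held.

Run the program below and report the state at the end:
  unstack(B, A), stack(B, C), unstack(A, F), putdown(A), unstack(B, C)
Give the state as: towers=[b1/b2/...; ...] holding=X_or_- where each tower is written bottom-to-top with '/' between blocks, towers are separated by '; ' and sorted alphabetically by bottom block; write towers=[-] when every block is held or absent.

step 1 (unstack(B, A)): towers=[E/D/C; F/A] holding=B
step 2 (stack(B, C)): towers=[E/D/C/B; F/A] holding=-
step 3 (unstack(A, F)): towers=[E/D/C/B; F] holding=A
step 4 (putdown(A)): towers=[A; E/D/C/B; F] holding=-
step 5 (unstack(B, C)): towers=[A; E/D/C; F] holding=B

towers=[A; E/D/C; F] holding=B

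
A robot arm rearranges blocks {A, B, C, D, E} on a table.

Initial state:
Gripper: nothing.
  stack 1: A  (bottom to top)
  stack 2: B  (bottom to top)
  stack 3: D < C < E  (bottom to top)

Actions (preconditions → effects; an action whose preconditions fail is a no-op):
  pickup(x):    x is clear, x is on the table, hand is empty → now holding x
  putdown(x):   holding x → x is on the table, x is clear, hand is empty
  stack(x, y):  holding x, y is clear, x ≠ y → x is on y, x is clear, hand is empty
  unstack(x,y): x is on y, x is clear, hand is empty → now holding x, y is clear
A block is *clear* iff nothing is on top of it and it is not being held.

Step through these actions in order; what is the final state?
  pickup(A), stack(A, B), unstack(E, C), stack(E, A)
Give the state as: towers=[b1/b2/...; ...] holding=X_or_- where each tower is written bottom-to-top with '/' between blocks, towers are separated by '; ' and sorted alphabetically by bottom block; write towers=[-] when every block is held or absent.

towers=[B/A/E; D/C] holding=-

step 1 (pickup(A)): towers=[B; D/C/E] holding=A
step 2 (stack(A, B)): towers=[B/A; D/C/E] holding=-
step 3 (unstack(E, C)): towers=[B/A; D/C] holding=E
step 4 (stack(E, A)): towers=[B/A/E; D/C] holding=-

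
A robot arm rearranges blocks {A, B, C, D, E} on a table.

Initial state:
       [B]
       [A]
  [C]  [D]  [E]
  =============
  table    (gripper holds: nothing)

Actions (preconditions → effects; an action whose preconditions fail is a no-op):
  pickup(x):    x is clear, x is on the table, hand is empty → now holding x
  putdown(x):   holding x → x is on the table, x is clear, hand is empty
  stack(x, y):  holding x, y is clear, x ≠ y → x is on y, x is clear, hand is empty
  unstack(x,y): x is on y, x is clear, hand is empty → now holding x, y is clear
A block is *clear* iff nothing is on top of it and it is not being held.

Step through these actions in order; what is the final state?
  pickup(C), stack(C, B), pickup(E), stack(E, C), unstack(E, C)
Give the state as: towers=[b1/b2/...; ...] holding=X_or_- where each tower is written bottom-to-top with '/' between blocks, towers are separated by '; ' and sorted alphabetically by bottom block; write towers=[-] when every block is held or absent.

step 1 (pickup(C)): towers=[D/A/B; E] holding=C
step 2 (stack(C, B)): towers=[D/A/B/C; E] holding=-
step 3 (pickup(E)): towers=[D/A/B/C] holding=E
step 4 (stack(E, C)): towers=[D/A/B/C/E] holding=-
step 5 (unstack(E, C)): towers=[D/A/B/C] holding=E

towers=[D/A/B/C] holding=E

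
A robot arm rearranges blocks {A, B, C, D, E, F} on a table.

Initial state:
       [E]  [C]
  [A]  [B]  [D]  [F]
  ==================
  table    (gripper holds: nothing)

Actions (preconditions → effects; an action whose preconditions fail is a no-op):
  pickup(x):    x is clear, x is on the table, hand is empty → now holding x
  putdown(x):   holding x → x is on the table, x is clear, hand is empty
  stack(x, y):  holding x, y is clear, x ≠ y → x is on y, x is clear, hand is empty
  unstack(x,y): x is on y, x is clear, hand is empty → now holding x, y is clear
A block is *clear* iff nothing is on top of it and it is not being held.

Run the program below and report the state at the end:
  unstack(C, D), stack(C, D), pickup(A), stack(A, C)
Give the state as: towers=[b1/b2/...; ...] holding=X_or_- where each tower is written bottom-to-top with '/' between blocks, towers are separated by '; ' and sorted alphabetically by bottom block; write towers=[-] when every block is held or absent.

towers=[B/E; D/C/A; F] holding=-

step 1 (unstack(C, D)): towers=[A; B/E; D; F] holding=C
step 2 (stack(C, D)): towers=[A; B/E; D/C; F] holding=-
step 3 (pickup(A)): towers=[B/E; D/C; F] holding=A
step 4 (stack(A, C)): towers=[B/E; D/C/A; F] holding=-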